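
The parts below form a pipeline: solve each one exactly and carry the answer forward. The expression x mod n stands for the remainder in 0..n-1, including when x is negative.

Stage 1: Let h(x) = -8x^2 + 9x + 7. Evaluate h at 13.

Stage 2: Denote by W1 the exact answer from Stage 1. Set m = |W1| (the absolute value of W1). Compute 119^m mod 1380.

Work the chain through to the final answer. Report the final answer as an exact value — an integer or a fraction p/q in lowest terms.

721

Stage 1: -8*(13)^2 + 9*(13)^1 + 7 = (-1352) + (117) + (7) = -1228; answer -1228
Stage 2: W1 = -1228; m = 1228; squarings mod 1380: 119^1=119, 119^2=361, 119^4=601, 119^8=1021, 119^16=541, 119^32=121, 119^64=841, 119^128=721, 119^256=961, 119^512=301, 119^1024=901; 119^1228 = 119^4 * 119^8 * 119^64 * 119^128 * 119^1024 = 721 (mod 1380); answer 721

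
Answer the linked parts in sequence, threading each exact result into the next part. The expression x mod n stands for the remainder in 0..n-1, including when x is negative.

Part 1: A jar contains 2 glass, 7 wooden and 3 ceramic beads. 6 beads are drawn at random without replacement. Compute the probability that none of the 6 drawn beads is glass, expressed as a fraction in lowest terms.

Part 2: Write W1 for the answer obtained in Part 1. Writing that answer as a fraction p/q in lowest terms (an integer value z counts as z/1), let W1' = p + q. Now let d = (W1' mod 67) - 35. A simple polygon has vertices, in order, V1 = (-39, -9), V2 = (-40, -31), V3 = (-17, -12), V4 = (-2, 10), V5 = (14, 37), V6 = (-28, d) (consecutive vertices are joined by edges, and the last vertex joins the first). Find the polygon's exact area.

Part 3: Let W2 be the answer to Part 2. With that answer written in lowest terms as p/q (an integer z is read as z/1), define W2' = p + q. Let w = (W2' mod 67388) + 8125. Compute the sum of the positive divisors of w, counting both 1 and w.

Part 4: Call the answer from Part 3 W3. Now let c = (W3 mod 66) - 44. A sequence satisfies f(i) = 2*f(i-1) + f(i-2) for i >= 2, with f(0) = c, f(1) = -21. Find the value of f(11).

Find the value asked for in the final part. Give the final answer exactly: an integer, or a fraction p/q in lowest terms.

Part 1: total draws C(12,6) = 924; favorable C(10,6) = 210; P = 5/22; answer 5/22
Part 2: W1 = 5/22; threaded value p + q = 27; d = -8; cross terms: (-39*-31 - -40*-9)=849, (-40*-12 - -17*-31)=-47, (-17*10 - -2*-12)=-194, (-2*37 - 14*10)=-214, (14*-8 - -28*37)=924, (-28*-9 - -39*-8)=-60; twice the area = |1258| = 1258; area = 629; answer 629
Part 3: W2 = 629; threaded value p + q = 630; w = 8755; 8755 = 5 * 17 * 103; sigma = (1 + 5) * (1 + 17) * (1 + 103) = 6 * 18 * 104 = 11232; answer 11232
Part 4: W3 = 11232; c = -32; f(2) = 2*(-21) + 1*(-32) = -74; iterating: f(2)=-74, f(3)=-169, f(4)=-412, f(5)=-993, f(6)=-2398, f(7)=-5789, f(8)=-13976, f(9)=-33741, f(10)=-81458, f(11)=-196657; answer -196657

-196657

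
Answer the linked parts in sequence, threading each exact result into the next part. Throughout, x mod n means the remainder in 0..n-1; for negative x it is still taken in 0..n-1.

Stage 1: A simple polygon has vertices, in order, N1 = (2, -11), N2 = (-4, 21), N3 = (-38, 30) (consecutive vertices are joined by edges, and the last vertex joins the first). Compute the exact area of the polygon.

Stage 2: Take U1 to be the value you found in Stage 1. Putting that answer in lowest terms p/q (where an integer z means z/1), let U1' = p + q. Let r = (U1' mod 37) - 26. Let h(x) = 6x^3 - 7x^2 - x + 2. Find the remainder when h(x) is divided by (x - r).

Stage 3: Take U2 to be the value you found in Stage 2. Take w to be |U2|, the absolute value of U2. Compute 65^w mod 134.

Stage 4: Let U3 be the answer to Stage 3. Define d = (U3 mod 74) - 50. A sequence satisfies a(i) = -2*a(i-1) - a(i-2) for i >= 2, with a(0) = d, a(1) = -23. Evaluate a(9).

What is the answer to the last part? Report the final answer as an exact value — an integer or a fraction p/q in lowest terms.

-151

Stage 1: cross terms: (2*21 - -4*-11)=-2, (-4*30 - -38*21)=678, (-38*-11 - 2*30)=358; twice the area = |1034| = 1034; area = 517; answer 517
Stage 2: U1 = 517; threaded value p + q = 518; r = -26; remainder = value at the root: 6*(-26)^3 - 7*(-26)^2 - 1*(-26)^1 + 2 = (-105456) + (-4732) + (26) + (2) = -110160; answer -110160
Stage 3: U2 = -110160; w = 110160; squarings mod 134: 65^1=65, 65^2=71, 65^4=83, 65^8=55, 65^16=77, 65^32=33, 65^64=17, 65^128=21, 65^256=39, 65^512=47, 65^1024=65, 65^2048=71, 65^4096=83, 65^8192=55, 65^16384=77, 65^32768=33, 65^65536=17; 65^110160 = 65^16 * 65^64 * 65^512 * 65^1024 * 65^2048 * 65^8192 * 65^32768 * 65^65536 = 131 (mod 134); answer 131
Stage 4: U3 = 131; d = 7; a(2) = -2*(-23) - 1*(7) = 39; iterating: a(2)=39, a(3)=-55, a(4)=71, a(5)=-87, a(6)=103, a(7)=-119, a(8)=135, a(9)=-151; answer -151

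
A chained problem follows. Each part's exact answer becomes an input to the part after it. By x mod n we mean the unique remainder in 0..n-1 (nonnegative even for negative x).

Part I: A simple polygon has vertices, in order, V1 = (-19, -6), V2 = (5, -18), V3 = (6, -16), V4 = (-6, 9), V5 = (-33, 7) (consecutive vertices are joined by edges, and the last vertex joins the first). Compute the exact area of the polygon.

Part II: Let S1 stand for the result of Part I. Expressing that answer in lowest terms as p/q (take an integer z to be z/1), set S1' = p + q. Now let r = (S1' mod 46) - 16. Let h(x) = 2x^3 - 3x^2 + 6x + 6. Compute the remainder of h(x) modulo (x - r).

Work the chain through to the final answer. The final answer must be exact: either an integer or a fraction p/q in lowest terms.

Part I: cross terms: (-19*-18 - 5*-6)=372, (5*-16 - 6*-18)=28, (6*9 - -6*-16)=-42, (-6*7 - -33*9)=255, (-33*-6 - -19*7)=331; twice the area = |944| = 944; area = 472; answer 472
Part II: S1 = 472; threaded value p + q = 473; r = -3; remainder = value at the root: 2*(-3)^3 - 3*(-3)^2 + 6*(-3)^1 + 6 = (-54) + (-27) + (-18) + (6) = -93; answer -93

-93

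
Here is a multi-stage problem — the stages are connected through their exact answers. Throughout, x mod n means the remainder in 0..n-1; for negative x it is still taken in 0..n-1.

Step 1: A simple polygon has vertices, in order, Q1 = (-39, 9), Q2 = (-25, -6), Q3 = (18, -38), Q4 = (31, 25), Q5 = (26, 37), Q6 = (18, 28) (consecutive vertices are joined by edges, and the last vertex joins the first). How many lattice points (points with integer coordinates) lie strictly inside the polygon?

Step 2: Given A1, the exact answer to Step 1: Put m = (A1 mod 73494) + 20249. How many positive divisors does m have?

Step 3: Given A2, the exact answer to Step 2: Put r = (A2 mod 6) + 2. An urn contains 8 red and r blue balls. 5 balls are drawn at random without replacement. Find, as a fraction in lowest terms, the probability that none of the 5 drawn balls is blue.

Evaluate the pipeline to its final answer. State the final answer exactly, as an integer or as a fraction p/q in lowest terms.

Step 1: cross terms: (-39*-6 - -25*9)=459, (-25*-38 - 18*-6)=1058, (18*25 - 31*-38)=1628, (31*37 - 26*25)=497, (26*28 - 18*37)=62, (18*9 - -39*28)=1254; twice the area = |4958| = 4958; area = 2479; boundary points = 1 + 1 + 1 + 1 + 1 + 19 = 24; strictly interior points = area - boundary/2 + 1 = 2468; answer 2468
Step 2: A1 = 2468; m = 22717; 22717 is prime, so its only divisors are 1 and 22717; count = 2; answer 2
Step 3: A2 = 2; r = 4; total draws C(12,5) = 792; favorable C(8,5) = 56; P = 7/99; answer 7/99

7/99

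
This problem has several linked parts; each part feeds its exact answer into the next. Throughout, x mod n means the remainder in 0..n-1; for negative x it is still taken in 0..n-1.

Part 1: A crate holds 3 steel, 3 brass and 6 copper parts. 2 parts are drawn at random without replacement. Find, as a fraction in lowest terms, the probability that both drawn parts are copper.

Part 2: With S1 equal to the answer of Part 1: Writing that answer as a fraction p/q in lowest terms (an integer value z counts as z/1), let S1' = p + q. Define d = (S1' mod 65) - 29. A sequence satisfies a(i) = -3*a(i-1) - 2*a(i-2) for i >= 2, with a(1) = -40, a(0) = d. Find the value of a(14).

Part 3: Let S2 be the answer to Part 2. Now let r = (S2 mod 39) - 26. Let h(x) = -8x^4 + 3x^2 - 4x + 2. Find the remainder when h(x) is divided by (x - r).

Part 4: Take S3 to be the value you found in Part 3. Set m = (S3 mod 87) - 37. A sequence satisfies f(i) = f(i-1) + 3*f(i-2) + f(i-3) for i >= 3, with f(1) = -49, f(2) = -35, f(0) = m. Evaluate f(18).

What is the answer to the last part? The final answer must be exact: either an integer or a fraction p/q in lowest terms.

-72842723

Part 1: total draws C(12,2) = 66; favorable C(6,2) = 15; P = 5/22; answer 5/22
Part 2: S1 = 5/22; threaded value p + q = 27; d = -2; a(2) = -3*(-40) - 2*(-2) = 124; iterating: a(2)=124, a(3)=-292, a(4)=628, a(5)=-1300, a(6)=2644, a(7)=-5332, a(8)=10708, a(9)=-21460, a(10)=42964, a(11)=-85972, a(12)=171988, a(13)=-344020, a(14)=688084; answer 688084
Part 3: S2 = 688084; r = -19; remainder = value at the root: -8*(-19)^4 + 3*(-19)^2 - 4*(-19)^1 + 2 = (-1042568) + (1083) + (76) + (2) = -1041407; answer -1041407
Part 4: S3 = -1041407; m = 33; f(3) = 1*(-35) + 3*(-49) + 1*(33) = -149; iterating: f(3)=-149, f(4)=-303, f(5)=-785, f(6)=-1843, f(7)=-4501, f(8)=-10815, f(9)=-26161, f(10)=-63107, f(11)=-152405, f(12)=-367887, f(13)=-888209, f(14)=-2144275, f(15)=-5176789, f(16)=-12497823, f(17)=-30172465, f(18)=-72842723; answer -72842723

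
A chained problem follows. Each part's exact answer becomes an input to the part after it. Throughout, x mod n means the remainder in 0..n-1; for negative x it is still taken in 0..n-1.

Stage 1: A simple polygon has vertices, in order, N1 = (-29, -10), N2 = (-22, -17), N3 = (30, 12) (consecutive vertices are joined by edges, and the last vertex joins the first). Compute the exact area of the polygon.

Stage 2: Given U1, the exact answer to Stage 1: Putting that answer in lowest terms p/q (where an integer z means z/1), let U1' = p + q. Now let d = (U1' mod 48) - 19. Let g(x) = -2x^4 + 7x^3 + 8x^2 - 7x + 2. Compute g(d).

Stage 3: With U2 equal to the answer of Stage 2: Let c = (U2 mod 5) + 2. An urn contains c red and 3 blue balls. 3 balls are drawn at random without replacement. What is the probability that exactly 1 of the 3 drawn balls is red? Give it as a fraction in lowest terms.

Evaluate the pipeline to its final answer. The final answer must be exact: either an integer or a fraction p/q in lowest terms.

3/14

Stage 1: cross terms: (-29*-17 - -22*-10)=273, (-22*12 - 30*-17)=246, (30*-10 - -29*12)=48; twice the area = |567| = 567; area = 567/2; answer 567/2
Stage 2: U1 = 567/2; threaded value p + q = 569; d = 22; -2*(22)^4 + 7*(22)^3 + 8*(22)^2 - 7*(22)^1 + 2 = (-468512) + (74536) + (3872) + (-154) + (2) = -390256; answer -390256
Stage 3: U2 = -390256; c = 6; total draws C(9,3) = 84; favorable C(6,1)*C(3,2) = 18; P = 3/14; answer 3/14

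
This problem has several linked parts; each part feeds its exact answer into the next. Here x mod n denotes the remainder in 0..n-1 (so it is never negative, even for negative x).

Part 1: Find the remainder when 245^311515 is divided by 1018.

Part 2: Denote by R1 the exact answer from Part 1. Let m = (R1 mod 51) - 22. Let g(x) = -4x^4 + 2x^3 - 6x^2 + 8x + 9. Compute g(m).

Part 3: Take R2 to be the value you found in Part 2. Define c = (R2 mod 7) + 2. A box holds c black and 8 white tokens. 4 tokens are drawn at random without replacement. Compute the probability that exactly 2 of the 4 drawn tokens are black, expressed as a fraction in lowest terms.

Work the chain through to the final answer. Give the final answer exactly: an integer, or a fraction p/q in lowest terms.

Part 1: squarings mod 1018: 245^1=245, 245^2=981, 245^4=351, 245^8=23, 245^16=529, 245^32=909, 245^64=683, 245^128=245, 245^256=981, 245^512=351, 245^1024=23, 245^2048=529, 245^4096=909, 245^8192=683, 245^16384=245, 245^32768=981, 245^65536=351, 245^131072=23, 245^262144=529; 245^311515 = 245^1 * 245^2 * 245^8 * 245^16 * 245^64 * 245^128 * 245^16384 * 245^32768 * 245^262144 = 789 (mod 1018); answer 789
Part 2: R1 = 789; m = 2; -4*(2)^4 + 2*(2)^3 - 6*(2)^2 + 8*(2)^1 + 9 = (-64) + (16) + (-24) + (16) + (9) = -47; answer -47
Part 3: R2 = -47; c = 4; total draws C(12,4) = 495; favorable C(4,2)*C(8,2) = 168; P = 56/165; answer 56/165

56/165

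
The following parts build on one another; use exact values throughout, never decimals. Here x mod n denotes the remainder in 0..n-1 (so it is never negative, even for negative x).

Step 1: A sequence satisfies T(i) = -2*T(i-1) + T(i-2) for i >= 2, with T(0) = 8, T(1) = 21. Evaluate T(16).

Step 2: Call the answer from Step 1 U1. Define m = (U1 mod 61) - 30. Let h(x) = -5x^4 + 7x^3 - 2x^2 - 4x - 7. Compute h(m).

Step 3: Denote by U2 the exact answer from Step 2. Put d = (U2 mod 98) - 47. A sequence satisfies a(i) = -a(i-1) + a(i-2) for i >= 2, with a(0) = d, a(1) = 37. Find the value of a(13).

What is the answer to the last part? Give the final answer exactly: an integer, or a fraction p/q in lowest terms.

3725

Step 1: T(2) = -2*(21) + 1*(8) = -34; iterating: T(2)=-34, T(3)=89, T(4)=-212, T(5)=513, T(6)=-1238, T(7)=2989, T(8)=-7216, T(9)=17421, T(10)=-42058, T(11)=101537, T(12)=-245132, T(13)=591801, T(14)=-1428734, T(15)=3449269, T(16)=-8327272; answer -8327272
Step 2: U1 = -8327272; m = -9; -5*(-9)^4 + 7*(-9)^3 - 2*(-9)^2 - 4*(-9)^1 - 7 = (-32805) + (-5103) + (-162) + (36) + (-7) = -38041; answer -38041
Step 3: U2 = -38041; d = 34; a(2) = -1*(37) + 1*(34) = -3; iterating: a(2)=-3, a(3)=40, a(4)=-43, a(5)=83, a(6)=-126, a(7)=209, a(8)=-335, a(9)=544, a(10)=-879, a(11)=1423, a(12)=-2302, a(13)=3725; answer 3725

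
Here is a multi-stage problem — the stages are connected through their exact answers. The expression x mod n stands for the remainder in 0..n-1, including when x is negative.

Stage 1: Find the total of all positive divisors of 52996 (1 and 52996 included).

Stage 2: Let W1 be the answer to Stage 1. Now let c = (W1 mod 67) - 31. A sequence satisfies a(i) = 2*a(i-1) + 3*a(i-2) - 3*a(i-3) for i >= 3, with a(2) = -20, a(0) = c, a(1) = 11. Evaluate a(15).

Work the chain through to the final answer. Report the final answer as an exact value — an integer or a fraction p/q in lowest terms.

-839293

Stage 1: 52996 = 2^2 * 13249; sigma = (1 + 2 + 4) * (1 + 13249) = 7 * 13250 = 92750; answer 92750
Stage 2: W1 = 92750; c = -9; a(3) = 2*(-20) + 3*(11) - 3*(-9) = 20; iterating: a(3)=20, a(4)=-53, a(5)=14, a(6)=-191, a(7)=-181, a(8)=-977, a(9)=-1924, a(10)=-6236, a(11)=-15313, a(12)=-43562, a(13)=-114355, a(14)=-313457, a(15)=-839293; answer -839293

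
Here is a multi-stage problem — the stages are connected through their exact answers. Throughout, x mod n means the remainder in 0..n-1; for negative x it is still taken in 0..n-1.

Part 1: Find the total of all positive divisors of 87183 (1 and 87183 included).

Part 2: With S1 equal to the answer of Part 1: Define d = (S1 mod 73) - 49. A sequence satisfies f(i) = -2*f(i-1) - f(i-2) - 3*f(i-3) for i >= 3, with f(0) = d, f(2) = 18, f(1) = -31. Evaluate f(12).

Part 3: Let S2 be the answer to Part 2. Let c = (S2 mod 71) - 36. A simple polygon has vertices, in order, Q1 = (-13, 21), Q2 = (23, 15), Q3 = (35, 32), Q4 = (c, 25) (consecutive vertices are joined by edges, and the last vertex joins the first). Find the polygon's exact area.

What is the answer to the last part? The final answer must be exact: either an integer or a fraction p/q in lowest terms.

Part 1: 87183 = 3^3 * 3229; sigma = (1 + 3 + 9 + 27) * (1 + 3229) = 40 * 3230 = 129200; answer 129200
Part 2: S1 = 129200; d = 14; f(3) = -2*(18) - 1*(-31) - 3*(14) = -47; iterating: f(3)=-47, f(4)=169, f(5)=-345, f(6)=662, f(7)=-1486, f(8)=3345, f(9)=-7190, f(10)=15493, f(11)=-33831, f(12)=73739; answer 73739
Part 3: S2 = 73739; c = 5; cross terms: (-13*15 - 23*21)=-678, (23*32 - 35*15)=211, (35*25 - 5*32)=715, (5*21 - -13*25)=430; twice the area = |678| = 678; area = 339; answer 339

339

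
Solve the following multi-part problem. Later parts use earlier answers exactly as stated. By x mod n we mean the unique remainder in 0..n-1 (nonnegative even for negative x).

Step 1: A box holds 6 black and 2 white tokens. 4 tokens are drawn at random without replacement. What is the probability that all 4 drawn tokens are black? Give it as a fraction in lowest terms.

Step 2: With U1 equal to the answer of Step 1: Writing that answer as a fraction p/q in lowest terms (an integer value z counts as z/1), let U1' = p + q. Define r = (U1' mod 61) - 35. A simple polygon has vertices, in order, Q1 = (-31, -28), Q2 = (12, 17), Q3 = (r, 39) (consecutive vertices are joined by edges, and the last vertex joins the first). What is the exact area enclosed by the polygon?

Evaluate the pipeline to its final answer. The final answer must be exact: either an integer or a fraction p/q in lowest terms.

Step 1: total draws C(8,4) = 70; favorable C(6,4) = 15; P = 3/14; answer 3/14
Step 2: U1 = 3/14; threaded value p + q = 17; r = -18; cross terms: (-31*17 - 12*-28)=-191, (12*39 - -18*17)=774, (-18*-28 - -31*39)=1713; twice the area = |2296| = 2296; area = 1148; answer 1148

1148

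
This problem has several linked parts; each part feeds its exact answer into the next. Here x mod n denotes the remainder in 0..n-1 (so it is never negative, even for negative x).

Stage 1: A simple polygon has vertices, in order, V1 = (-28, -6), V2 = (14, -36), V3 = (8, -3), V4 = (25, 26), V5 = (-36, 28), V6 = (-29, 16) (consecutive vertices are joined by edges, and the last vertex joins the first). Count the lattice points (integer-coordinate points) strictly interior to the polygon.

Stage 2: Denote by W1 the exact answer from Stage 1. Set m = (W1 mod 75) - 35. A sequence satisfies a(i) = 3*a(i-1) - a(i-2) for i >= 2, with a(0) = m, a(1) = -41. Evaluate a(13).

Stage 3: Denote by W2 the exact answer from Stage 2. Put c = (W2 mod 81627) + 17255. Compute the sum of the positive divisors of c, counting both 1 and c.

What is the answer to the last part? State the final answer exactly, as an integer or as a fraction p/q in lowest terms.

113088

Stage 1: cross terms: (-28*-36 - 14*-6)=1092, (14*-3 - 8*-36)=246, (8*26 - 25*-3)=283, (25*28 - -36*26)=1636, (-36*16 - -29*28)=236, (-29*-6 - -28*16)=622; twice the area = |4115| = 4115; area = 4115/2; boundary points = 6 + 3 + 1 + 1 + 1 + 1 = 13; strictly interior points = area - boundary/2 + 1 = 2052; answer 2052
Stage 2: W1 = 2052; m = -8; a(2) = 3*(-41) - 1*(-8) = -115; iterating: a(2)=-115, a(3)=-304, a(4)=-797, a(5)=-2087, a(6)=-5464, a(7)=-14305, a(8)=-37451, a(9)=-98048, a(10)=-256693, a(11)=-672031, a(12)=-1759400, a(13)=-4606169; answer -4606169
Stage 3: W2 = -4606169; c = 63825; 63825 = 3 * 5^2 * 23 * 37; sigma = (1 + 3) * (1 + 5 + 25) * (1 + 23) * (1 + 37) = 4 * 31 * 24 * 38 = 113088; answer 113088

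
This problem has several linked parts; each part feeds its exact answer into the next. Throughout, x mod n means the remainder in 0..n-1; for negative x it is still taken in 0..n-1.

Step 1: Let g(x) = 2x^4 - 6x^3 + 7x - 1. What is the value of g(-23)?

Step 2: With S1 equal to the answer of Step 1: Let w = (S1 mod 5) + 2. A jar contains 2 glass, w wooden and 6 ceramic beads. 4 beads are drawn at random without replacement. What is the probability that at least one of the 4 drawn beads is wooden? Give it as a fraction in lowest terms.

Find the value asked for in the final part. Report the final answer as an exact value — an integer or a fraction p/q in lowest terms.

Step 1: 2*(-23)^4 - 6*(-23)^3 + 7*(-23)^1 - 1 = (559682) + (73002) + (-161) + (-1) = 632522; answer 632522
Step 2: S1 = 632522; w = 4; total draws C(12,4) = 495; complement C(8,4) = 70; favorable 495 - 70 = 425; P = 85/99; answer 85/99

85/99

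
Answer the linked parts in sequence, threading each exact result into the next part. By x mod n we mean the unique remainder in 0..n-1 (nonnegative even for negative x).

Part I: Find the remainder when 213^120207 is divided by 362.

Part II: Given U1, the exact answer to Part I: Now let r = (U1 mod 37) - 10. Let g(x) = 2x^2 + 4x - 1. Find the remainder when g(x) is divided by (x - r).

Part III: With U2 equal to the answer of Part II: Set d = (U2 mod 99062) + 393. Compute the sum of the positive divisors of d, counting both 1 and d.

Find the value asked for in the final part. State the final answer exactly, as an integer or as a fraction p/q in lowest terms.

600

Part I: squarings mod 362: 213^1=213, 213^2=119, 213^4=43, 213^8=39, 213^16=73, 213^32=261, 213^64=65, 213^128=243, 213^256=43, 213^512=39, 213^1024=73, 213^2048=261, 213^4096=65, 213^8192=243, 213^16384=43, 213^32768=39, 213^65536=73; 213^120207 = 213^1 * 213^2 * 213^4 * 213^8 * 213^128 * 213^256 * 213^1024 * 213^4096 * 213^16384 * 213^32768 * 213^65536 = 7 (mod 362); answer 7
Part II: U1 = 7; r = -3; remainder = value at the root: 2*(-3)^2 + 4*(-3)^1 - 1 = (18) + (-12) + (-1) = 5; answer 5
Part III: U2 = 5; d = 398; 398 = 2 * 199; sigma = (1 + 2) * (1 + 199) = 3 * 200 = 600; answer 600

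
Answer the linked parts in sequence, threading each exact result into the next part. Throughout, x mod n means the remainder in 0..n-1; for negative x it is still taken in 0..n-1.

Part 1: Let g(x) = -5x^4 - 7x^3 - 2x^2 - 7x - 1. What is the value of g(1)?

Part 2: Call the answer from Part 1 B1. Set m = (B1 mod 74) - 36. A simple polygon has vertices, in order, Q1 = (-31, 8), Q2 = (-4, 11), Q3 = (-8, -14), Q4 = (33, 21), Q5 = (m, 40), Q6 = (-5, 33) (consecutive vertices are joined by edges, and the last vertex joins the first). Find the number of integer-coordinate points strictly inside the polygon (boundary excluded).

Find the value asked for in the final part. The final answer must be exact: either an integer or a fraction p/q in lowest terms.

Part 1: -5*(1)^4 - 7*(1)^3 - 2*(1)^2 - 7*(1)^1 - 1 = (-5) + (-7) + (-2) + (-7) + (-1) = -22; answer -22
Part 2: B1 = -22; m = 16; cross terms: (-31*11 - -4*8)=-309, (-4*-14 - -8*11)=144, (-8*21 - 33*-14)=294, (33*40 - 16*21)=984, (16*33 - -5*40)=728, (-5*8 - -31*33)=983; twice the area = |2824| = 2824; area = 1412; boundary points = 3 + 1 + 1 + 1 + 7 + 1 = 14; strictly interior points = area - boundary/2 + 1 = 1406; answer 1406

1406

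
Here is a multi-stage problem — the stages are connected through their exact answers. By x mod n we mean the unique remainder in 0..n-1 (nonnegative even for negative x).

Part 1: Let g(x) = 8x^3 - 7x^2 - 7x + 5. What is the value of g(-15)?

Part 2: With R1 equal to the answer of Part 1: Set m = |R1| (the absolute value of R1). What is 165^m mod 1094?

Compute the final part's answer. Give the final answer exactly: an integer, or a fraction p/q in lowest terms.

993

Part 1: 8*(-15)^3 - 7*(-15)^2 - 7*(-15)^1 + 5 = (-27000) + (-1575) + (105) + (5) = -28465; answer -28465
Part 2: R1 = -28465; m = 28465; squarings mod 1094: 165^1=165, 165^2=969, 165^4=309, 165^8=303, 165^16=1007, 165^32=1005, 165^64=263, 165^128=247, 165^256=839, 165^512=479, 165^1024=795, 165^2048=787, 165^4096=165, 165^8192=969, 165^16384=309; 165^28465 = 165^1 * 165^16 * 165^32 * 165^256 * 165^512 * 165^1024 * 165^2048 * 165^8192 * 165^16384 = 993 (mod 1094); answer 993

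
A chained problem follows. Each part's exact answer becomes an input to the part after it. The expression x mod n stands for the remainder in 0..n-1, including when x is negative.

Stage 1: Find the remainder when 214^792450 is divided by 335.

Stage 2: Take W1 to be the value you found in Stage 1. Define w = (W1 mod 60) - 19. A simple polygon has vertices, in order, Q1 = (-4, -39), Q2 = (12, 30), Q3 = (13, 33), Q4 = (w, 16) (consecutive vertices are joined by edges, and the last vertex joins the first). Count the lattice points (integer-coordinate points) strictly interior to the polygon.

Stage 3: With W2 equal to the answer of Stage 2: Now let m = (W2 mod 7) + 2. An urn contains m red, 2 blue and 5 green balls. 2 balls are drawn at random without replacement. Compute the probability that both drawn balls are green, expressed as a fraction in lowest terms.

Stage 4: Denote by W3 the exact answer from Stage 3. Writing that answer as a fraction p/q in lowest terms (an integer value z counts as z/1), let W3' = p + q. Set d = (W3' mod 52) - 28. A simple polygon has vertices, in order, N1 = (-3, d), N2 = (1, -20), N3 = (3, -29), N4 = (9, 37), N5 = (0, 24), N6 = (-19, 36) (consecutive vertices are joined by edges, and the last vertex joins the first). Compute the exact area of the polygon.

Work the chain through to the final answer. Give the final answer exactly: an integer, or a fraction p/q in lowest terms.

1043/2

Stage 1: squarings mod 335: 214^1=214, 214^2=236, 214^4=86, 214^8=26, 214^16=6, 214^32=36, 214^64=291, 214^128=261, 214^256=116, 214^512=56, 214^1024=121, 214^2048=236, 214^4096=86, 214^8192=26, 214^16384=6, 214^32768=36, 214^65536=291, 214^131072=261, 214^262144=116, 214^524288=56; 214^792450 = 214^2 * 214^128 * 214^256 * 214^512 * 214^1024 * 214^4096 * 214^262144 * 214^524288 = 126 (mod 335); answer 126
Stage 2: W1 = 126; w = -13; cross terms: (-4*30 - 12*-39)=348, (12*33 - 13*30)=6, (13*16 - -13*33)=637, (-13*-39 - -4*16)=571; twice the area = |1562| = 1562; area = 781; boundary points = 1 + 1 + 1 + 1 = 4; strictly interior points = area - boundary/2 + 1 = 780; answer 780
Stage 3: W2 = 780; m = 5; total draws C(12,2) = 66; favorable C(5,2) = 10; P = 5/33; answer 5/33
Stage 4: W3 = 5/33; threaded value p + q = 38; d = 10; cross terms: (-3*-20 - 1*10)=50, (1*-29 - 3*-20)=31, (3*37 - 9*-29)=372, (9*24 - 0*37)=216, (0*36 - -19*24)=456, (-19*10 - -3*36)=-82; twice the area = |1043| = 1043; area = 1043/2; answer 1043/2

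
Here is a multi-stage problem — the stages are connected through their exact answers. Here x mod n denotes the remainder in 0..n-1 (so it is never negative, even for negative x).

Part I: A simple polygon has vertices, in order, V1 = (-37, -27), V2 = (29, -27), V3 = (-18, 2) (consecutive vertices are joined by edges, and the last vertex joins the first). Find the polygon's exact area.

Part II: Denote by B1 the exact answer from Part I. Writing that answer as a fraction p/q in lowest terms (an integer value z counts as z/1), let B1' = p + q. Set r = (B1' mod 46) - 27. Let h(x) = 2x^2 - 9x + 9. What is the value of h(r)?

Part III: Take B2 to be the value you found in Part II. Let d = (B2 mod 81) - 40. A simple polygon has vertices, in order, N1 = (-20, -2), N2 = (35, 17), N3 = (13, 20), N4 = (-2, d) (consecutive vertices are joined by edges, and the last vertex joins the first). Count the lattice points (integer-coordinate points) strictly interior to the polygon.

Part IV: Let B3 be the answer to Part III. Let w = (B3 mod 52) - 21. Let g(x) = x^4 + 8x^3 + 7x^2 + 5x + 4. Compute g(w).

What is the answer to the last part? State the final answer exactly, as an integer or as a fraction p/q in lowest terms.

1255

Part I: cross terms: (-37*-27 - 29*-27)=1782, (29*2 - -18*-27)=-428, (-18*-27 - -37*2)=560; twice the area = |1914| = 1914; area = 957; answer 957
Part II: B1 = 957; threaded value p + q = 958; r = 11; 2*(11)^2 - 9*(11)^1 + 9 = (242) + (-99) + (9) = 152; answer 152
Part III: B2 = 152; d = 31; cross terms: (-20*17 - 35*-2)=-270, (35*20 - 13*17)=479, (13*31 - -2*20)=443, (-2*-2 - -20*31)=624; twice the area = |1276| = 1276; area = 638; boundary points = 1 + 1 + 1 + 3 = 6; strictly interior points = area - boundary/2 + 1 = 636; answer 636
Part IV: B3 = 636; w = -9; 1*(-9)^4 + 8*(-9)^3 + 7*(-9)^2 + 5*(-9)^1 + 4 = (6561) + (-5832) + (567) + (-45) + (4) = 1255; answer 1255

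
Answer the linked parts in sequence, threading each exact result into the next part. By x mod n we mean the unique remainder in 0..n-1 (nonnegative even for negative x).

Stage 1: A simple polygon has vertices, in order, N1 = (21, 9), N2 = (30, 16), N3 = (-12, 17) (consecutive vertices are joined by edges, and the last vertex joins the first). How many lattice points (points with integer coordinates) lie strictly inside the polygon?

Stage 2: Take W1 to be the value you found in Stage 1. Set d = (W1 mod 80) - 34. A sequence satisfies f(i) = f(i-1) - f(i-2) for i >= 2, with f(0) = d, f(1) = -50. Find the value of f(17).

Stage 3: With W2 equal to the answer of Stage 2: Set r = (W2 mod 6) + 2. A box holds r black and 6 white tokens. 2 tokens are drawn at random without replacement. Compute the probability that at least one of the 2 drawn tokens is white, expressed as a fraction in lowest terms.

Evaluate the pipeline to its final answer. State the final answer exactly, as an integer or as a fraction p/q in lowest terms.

Stage 1: cross terms: (21*16 - 30*9)=66, (30*17 - -12*16)=702, (-12*9 - 21*17)=-465; twice the area = |303| = 303; area = 303/2; boundary points = 1 + 1 + 1 = 3; strictly interior points = area - boundary/2 + 1 = 151; answer 151
Stage 2: W1 = 151; d = 37; f(2) = 1*(-50) - 1*(37) = -87; iterating: f(2)=-87, f(3)=-37, f(4)=50, f(5)=87, f(6)=37, f(7)=-50, f(8)=-87, f(9)=-37, f(10)=50, f(11)=87, f(12)=37, f(13)=-50, f(14)=-87, f(15)=-37, f(16)=50, f(17)=87; answer 87
Stage 3: W2 = 87; r = 5; total draws C(11,2) = 55; complement C(5,2) = 10; favorable 55 - 10 = 45; P = 9/11; answer 9/11

9/11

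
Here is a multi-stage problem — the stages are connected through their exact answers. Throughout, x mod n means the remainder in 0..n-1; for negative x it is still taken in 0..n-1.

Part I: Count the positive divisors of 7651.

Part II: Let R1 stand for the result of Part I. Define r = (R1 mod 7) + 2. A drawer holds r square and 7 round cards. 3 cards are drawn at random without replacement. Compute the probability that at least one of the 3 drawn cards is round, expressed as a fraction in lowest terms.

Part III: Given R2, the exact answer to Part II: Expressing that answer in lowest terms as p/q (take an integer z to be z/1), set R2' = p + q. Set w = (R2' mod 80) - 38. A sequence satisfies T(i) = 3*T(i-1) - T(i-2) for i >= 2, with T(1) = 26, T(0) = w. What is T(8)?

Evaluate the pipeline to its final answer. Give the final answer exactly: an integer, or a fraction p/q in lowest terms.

26416

Part I: 7651 = 7 * 1093; number of divisors = (1+1) * (1+1) = 4; answer 4
Part II: R1 = 4; r = 6; total draws C(13,3) = 286; complement C(6,3) = 20; favorable 286 - 20 = 266; P = 133/143; answer 133/143
Part III: R2 = 133/143; threaded value p + q = 276; w = -2; T(2) = 3*(26) - 1*(-2) = 80; iterating: T(2)=80, T(3)=214, T(4)=562, T(5)=1472, T(6)=3854, T(7)=10090, T(8)=26416; answer 26416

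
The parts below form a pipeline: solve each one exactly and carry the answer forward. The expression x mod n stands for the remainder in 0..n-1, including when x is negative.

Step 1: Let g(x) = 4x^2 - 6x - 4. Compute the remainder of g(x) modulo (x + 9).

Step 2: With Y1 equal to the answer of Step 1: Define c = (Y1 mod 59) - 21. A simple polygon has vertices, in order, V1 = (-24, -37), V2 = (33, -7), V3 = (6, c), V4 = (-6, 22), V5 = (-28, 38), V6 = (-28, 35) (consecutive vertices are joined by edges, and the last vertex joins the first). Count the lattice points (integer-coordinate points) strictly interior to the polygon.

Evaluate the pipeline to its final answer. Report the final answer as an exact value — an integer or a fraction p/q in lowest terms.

Step 1: remainder = value at the root: 4*(-9)^2 - 6*(-9)^1 - 4 = (324) + (54) + (-4) = 374; answer 374
Step 2: Y1 = 374; c = -1; cross terms: (-24*-7 - 33*-37)=1389, (33*-1 - 6*-7)=9, (6*22 - -6*-1)=126, (-6*38 - -28*22)=388, (-28*35 - -28*38)=84, (-28*-37 - -24*35)=1876; twice the area = |3872| = 3872; area = 1936; boundary points = 3 + 3 + 1 + 2 + 3 + 4 = 16; strictly interior points = area - boundary/2 + 1 = 1929; answer 1929

1929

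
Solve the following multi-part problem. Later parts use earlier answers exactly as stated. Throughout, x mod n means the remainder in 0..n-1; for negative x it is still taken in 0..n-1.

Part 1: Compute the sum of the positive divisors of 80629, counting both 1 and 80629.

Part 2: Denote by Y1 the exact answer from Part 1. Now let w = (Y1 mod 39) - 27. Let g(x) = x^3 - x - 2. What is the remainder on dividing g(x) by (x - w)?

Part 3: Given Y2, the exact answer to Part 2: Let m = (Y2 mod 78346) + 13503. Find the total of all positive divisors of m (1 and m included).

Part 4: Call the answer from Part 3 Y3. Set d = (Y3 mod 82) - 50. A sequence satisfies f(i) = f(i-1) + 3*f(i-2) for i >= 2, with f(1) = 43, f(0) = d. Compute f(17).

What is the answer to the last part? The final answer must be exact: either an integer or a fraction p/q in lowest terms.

Part 1: 80629 is prime, so its only divisors are 1 and 80629; sigma = 1 + 80629 = 80630; answer 80630
Part 2: Y1 = 80630; w = -10; remainder = value at the root: 1*(-10)^3 - 1*(-10)^1 - 2 = (-1000) + (10) + (-2) = -992; answer -992
Part 3: Y2 = -992; m = 90857; 90857 = 13 * 29 * 241; sigma = (1 + 13) * (1 + 29) * (1 + 241) = 14 * 30 * 242 = 101640; answer 101640
Part 4: Y3 = 101640; d = -8; f(2) = 1*(43) + 3*(-8) = 19; iterating: f(2)=19, f(3)=148, f(4)=205, f(5)=649, f(6)=1264, f(7)=3211, f(8)=7003, f(9)=16636, f(10)=37645, f(11)=87553, f(12)=200488, f(13)=463147, f(14)=1064611, f(15)=2454052, f(16)=5647885, f(17)=13010041; answer 13010041

13010041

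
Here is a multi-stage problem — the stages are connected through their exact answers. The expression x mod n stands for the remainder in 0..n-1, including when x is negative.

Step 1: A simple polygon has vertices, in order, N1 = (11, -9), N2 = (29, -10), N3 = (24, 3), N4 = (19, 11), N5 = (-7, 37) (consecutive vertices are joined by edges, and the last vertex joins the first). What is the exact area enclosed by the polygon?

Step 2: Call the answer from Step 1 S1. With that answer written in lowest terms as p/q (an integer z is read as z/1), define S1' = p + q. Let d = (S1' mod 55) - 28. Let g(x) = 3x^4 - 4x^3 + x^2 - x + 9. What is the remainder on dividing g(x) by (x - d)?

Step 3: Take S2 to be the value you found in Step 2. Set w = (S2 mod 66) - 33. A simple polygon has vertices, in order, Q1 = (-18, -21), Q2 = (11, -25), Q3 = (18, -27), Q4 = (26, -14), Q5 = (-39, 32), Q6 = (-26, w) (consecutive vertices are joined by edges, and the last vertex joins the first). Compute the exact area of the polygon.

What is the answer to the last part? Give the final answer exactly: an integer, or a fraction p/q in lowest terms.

2843/2

Step 1: cross terms: (11*-10 - 29*-9)=151, (29*3 - 24*-10)=327, (24*11 - 19*3)=207, (19*37 - -7*11)=780, (-7*-9 - 11*37)=-344; twice the area = |1121| = 1121; area = 1121/2; answer 1121/2
Step 2: S1 = 1121/2; threaded value p + q = 1123; d = -5; remainder = value at the root: 3*(-5)^4 - 4*(-5)^3 + 1*(-5)^2 - 1*(-5)^1 + 9 = (1875) + (500) + (25) + (5) + (9) = 2414; answer 2414
Step 3: S2 = 2414; w = 5; cross terms: (-18*-25 - 11*-21)=681, (11*-27 - 18*-25)=153, (18*-14 - 26*-27)=450, (26*32 - -39*-14)=286, (-39*5 - -26*32)=637, (-26*-21 - -18*5)=636; twice the area = |2843| = 2843; area = 2843/2; answer 2843/2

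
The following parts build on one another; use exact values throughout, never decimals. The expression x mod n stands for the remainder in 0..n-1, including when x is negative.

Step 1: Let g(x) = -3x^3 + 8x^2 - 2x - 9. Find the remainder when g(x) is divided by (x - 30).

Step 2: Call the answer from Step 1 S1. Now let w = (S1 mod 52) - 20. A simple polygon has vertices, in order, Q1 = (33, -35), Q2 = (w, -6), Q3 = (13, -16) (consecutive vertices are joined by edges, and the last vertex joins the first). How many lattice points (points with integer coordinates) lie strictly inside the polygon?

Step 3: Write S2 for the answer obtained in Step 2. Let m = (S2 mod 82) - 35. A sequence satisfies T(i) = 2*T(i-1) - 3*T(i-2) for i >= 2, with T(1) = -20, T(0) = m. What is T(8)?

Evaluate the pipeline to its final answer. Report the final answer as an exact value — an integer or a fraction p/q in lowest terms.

245

Step 1: remainder = value at the root: -3*(30)^3 + 8*(30)^2 - 2*(30)^1 - 9 = (-81000) + (7200) + (-60) + (-9) = -73869; answer -73869
Step 2: S1 = -73869; w = 3; cross terms: (33*-6 - 3*-35)=-93, (3*-16 - 13*-6)=30, (13*-35 - 33*-16)=73; twice the area = |10| = 10; area = 5; boundary points = 1 + 10 + 1 = 12; strictly interior points = area - boundary/2 + 1 = 0; answer 0
Step 3: S2 = 0; m = -35; T(2) = 2*(-20) - 3*(-35) = 65; iterating: T(2)=65, T(3)=190, T(4)=185, T(5)=-200, T(6)=-955, T(7)=-1310, T(8)=245; answer 245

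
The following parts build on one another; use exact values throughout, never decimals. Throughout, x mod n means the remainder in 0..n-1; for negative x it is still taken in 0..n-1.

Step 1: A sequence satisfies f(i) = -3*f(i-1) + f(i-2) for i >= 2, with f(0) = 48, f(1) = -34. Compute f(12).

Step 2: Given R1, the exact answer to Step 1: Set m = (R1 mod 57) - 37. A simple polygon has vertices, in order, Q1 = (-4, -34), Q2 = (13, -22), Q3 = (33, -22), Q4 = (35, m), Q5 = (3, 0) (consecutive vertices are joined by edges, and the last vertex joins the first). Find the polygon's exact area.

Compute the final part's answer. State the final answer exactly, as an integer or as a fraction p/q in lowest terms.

534

Step 1: f(2) = -3*(-34) + 1*(48) = 150; iterating: f(2)=150, f(3)=-484, f(4)=1602, f(5)=-5290, f(6)=17472, f(7)=-57706, f(8)=190590, f(9)=-629476, f(10)=2079018, f(11)=-6866530, f(12)=22678608; answer 22678608
Step 2: R1 = 22678608; m = -19; cross terms: (-4*-22 - 13*-34)=530, (13*-22 - 33*-22)=440, (33*-19 - 35*-22)=143, (35*0 - 3*-19)=57, (3*-34 - -4*0)=-102; twice the area = |1068| = 1068; area = 534; answer 534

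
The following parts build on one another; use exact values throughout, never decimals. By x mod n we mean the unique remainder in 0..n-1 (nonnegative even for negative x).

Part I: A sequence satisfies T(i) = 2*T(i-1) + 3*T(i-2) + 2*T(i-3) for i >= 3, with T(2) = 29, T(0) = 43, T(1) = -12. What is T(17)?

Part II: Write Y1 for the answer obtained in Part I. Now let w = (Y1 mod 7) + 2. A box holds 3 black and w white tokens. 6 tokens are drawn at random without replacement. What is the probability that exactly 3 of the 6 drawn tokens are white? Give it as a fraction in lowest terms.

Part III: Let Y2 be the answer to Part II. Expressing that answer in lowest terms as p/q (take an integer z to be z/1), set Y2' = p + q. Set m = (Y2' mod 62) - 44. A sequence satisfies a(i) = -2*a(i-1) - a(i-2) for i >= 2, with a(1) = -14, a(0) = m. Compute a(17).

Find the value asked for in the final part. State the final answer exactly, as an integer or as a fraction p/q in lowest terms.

Part I: T(3) = 2*(29) + 3*(-12) + 2*(43) = 108; iterating: T(3)=108, T(4)=279, T(5)=940, T(6)=2933, T(7)=9244, T(8)=29167, T(9)=91932, T(10)=289853, T(11)=913836, T(12)=2881095, T(13)=9083404, T(14)=28637765, T(15)=90287932, T(16)=284655967, T(17)=897451260; answer 897451260
Part II: Y1 = 897451260; w = 8; total draws C(11,6) = 462; favorable C(8,3)*C(3,3) = 56; P = 4/33; answer 4/33
Part III: Y2 = 4/33; threaded value p + q = 37; m = -7; a(2) = -2*(-14) - 1*(-7) = 35; iterating: a(2)=35, a(3)=-56, a(4)=77, a(5)=-98, a(6)=119, a(7)=-140, a(8)=161, a(9)=-182, a(10)=203, a(11)=-224, a(12)=245, a(13)=-266, a(14)=287, a(15)=-308, a(16)=329, a(17)=-350; answer -350

-350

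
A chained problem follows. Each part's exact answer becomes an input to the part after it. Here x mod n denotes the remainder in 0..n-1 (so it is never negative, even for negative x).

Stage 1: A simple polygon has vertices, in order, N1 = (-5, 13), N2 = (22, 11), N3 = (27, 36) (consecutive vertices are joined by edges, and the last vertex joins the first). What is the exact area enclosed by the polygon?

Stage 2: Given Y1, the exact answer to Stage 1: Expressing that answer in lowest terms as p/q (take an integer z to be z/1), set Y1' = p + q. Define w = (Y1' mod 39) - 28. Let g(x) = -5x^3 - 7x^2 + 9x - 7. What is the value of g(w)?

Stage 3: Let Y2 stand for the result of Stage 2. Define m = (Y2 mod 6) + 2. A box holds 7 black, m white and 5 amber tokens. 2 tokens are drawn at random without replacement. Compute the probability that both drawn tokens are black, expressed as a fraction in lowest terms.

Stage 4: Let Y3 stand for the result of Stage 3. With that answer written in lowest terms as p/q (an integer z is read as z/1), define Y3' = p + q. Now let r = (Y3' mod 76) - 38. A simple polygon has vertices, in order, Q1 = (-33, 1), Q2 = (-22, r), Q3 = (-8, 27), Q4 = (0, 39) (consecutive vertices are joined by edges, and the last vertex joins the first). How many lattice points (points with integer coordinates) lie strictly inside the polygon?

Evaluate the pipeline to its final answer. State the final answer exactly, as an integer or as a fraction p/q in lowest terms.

Stage 1: cross terms: (-5*11 - 22*13)=-341, (22*36 - 27*11)=495, (27*13 - -5*36)=531; twice the area = |685| = 685; area = 685/2; answer 685/2
Stage 2: Y1 = 685/2; threaded value p + q = 687; w = -4; -5*(-4)^3 - 7*(-4)^2 + 9*(-4)^1 - 7 = (320) + (-112) + (-36) + (-7) = 165; answer 165
Stage 3: Y2 = 165; m = 5; total draws C(17,2) = 136; favorable C(7,2) = 21; P = 21/136; answer 21/136
Stage 4: Y3 = 21/136; threaded value p + q = 157; r = -33; cross terms: (-33*-33 - -22*1)=1111, (-22*27 - -8*-33)=-858, (-8*39 - 0*27)=-312, (0*1 - -33*39)=1287; twice the area = |1228| = 1228; area = 614; boundary points = 1 + 2 + 4 + 1 = 8; strictly interior points = area - boundary/2 + 1 = 611; answer 611

611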